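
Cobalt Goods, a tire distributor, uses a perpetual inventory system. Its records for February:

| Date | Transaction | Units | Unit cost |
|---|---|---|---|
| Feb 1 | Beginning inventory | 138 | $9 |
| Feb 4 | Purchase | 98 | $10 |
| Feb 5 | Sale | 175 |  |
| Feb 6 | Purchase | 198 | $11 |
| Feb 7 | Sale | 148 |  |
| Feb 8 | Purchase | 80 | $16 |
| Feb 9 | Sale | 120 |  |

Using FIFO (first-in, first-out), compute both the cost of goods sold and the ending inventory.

Feb 5, 175 sold [FIFO — oldest first]: 138 @ $9 + 37 @ $10 = $1,612
Feb 7, 148 sold [FIFO — oldest first]: 61 @ $10 + 87 @ $11 = $1,567
Feb 9, 120 sold [FIFO — oldest first]: 111 @ $11 + 9 @ $16 = $1,365
Total COGS = $1,612 + $1,567 + $1,365 = $4,544
Ending inventory: 71 @ $16 = $1,136

COGS = $4,544; ending inventory = $1,136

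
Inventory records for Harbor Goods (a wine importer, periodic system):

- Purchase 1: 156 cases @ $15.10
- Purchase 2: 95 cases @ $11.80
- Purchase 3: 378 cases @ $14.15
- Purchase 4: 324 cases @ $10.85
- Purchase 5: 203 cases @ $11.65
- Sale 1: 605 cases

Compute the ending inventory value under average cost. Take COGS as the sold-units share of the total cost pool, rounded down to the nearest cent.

Ending inventory = $7,009.36

Sale 1, sell 605: 605/1156 × $14,705.65 → $7,696.29
Ending inventory (cost pool remaining) = $7,009.36
Check: goods available $14,705.65 = COGS $7,696.29 + ending $7,009.36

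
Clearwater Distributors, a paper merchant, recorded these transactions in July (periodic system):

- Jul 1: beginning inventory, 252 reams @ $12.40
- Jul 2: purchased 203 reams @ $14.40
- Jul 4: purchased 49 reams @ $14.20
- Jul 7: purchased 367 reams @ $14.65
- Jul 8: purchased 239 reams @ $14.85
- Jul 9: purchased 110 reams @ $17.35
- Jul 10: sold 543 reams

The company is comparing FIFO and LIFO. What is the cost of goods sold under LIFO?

COGS = $8,299.75

FIFO COGS: 252 @ $12.40 + 203 @ $14.40 + 49 @ $14.20 + 39 @ $14.65 = $7,315.15
LIFO COGS: 110 @ $17.35 + 239 @ $14.85 + 194 @ $14.65 = $8,299.75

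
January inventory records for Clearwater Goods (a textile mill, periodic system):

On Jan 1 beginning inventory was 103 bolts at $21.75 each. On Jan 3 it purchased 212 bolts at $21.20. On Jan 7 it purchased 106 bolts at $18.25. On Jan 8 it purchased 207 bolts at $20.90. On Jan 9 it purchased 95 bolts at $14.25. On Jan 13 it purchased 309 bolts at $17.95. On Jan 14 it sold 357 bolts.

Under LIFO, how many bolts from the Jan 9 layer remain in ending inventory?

47

Jan 14, 357 sold [LIFO — newest first]: 309 @ $17.95 + 48 @ $14.25 = $6,230.55
Ending inventory: 103 @ $21.75 + 212 @ $21.20 + 106 @ $18.25 + 207 @ $20.90 + 47 @ $14.25 = $13,665.20
Check: goods available $19,895.75 = COGS $6,230.55 + ending $13,665.20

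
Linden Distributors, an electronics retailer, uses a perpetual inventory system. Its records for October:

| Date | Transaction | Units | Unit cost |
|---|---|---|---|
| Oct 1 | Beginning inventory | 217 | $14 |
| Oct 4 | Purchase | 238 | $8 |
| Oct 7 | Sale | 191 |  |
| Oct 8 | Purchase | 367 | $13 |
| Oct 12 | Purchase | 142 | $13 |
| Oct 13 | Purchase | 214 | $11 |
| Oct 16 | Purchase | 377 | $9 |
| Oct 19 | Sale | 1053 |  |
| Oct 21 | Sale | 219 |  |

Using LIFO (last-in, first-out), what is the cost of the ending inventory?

Ending inventory = $1,288

Oct 7, 191 sold [LIFO — newest first]: 191 @ $8 = $1,528
Oct 19, 1053 sold [LIFO — newest first]: 377 @ $9 + 214 @ $11 + 142 @ $13 + 320 @ $13 = $11,753
Oct 21, 219 sold [LIFO — newest first]: 47 @ $13 + 47 @ $8 + 125 @ $14 = $2,737
Total COGS = $1,528 + $11,753 + $2,737 = $16,018
Ending inventory: 92 @ $14 = $1,288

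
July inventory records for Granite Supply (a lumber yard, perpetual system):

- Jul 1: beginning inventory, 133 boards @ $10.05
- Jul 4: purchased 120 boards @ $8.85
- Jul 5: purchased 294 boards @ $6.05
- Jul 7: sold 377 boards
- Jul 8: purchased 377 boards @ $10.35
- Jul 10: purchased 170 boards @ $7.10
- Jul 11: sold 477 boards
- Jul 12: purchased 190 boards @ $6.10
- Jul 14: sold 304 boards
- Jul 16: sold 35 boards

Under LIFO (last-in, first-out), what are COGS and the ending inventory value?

Jul 7, 377 sold [LIFO — newest first]: 294 @ $6.05 + 83 @ $8.85 = $2,513.25
Jul 11, 477 sold [LIFO — newest first]: 170 @ $7.10 + 307 @ $10.35 = $4,384.45
Jul 14, 304 sold [LIFO — newest first]: 190 @ $6.10 + 70 @ $10.35 + 37 @ $8.85 + 7 @ $10.05 = $2,281.30
Jul 16, 35 sold [LIFO — newest first]: 35 @ $10.05 = $351.75
Total COGS = $2,513.25 + $4,384.45 + $2,281.30 + $351.75 = $9,530.75
Ending inventory: 91 @ $10.05 = $914.55

COGS = $9,530.75; ending inventory = $914.55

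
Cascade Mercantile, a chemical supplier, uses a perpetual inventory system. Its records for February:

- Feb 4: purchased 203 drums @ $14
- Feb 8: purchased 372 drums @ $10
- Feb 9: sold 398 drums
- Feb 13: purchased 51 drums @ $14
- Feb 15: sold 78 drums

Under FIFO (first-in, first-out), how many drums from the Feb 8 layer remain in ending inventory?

99

Feb 9, 398 sold [FIFO — oldest first]: 203 @ $14 + 195 @ $10 = $4,792
Feb 15, 78 sold [FIFO — oldest first]: 78 @ $10 = $780
Total COGS = $4,792 + $780 = $5,572
Ending inventory: 99 @ $10 + 51 @ $14 = $1,704
Check: goods available $7,276 = COGS $5,572 + ending $1,704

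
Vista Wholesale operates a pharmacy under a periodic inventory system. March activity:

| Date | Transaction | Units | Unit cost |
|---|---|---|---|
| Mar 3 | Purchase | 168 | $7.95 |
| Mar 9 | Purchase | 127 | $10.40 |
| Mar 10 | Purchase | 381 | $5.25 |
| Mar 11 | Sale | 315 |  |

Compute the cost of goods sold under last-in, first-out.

Mar 11, 315 sold [LIFO — newest first]: 315 @ $5.25 = $1,653.75
Ending inventory: 168 @ $7.95 + 127 @ $10.40 + 66 @ $5.25 = $3,002.90

COGS = $1,653.75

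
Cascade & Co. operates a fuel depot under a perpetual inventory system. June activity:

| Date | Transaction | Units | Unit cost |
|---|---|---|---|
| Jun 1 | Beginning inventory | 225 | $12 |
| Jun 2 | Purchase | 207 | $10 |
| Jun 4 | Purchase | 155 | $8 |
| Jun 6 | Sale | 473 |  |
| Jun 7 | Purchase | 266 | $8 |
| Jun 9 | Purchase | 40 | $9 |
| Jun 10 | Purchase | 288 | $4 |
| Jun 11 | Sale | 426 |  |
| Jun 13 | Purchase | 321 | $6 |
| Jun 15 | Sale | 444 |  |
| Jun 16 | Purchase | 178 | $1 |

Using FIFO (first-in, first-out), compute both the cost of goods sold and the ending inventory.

Jun 6, 473 sold [FIFO — oldest first]: 225 @ $12 + 207 @ $10 + 41 @ $8 = $5,098
Jun 11, 426 sold [FIFO — oldest first]: 114 @ $8 + 266 @ $8 + 40 @ $9 + 6 @ $4 = $3,424
Jun 15, 444 sold [FIFO — oldest first]: 282 @ $4 + 162 @ $6 = $2,100
Total COGS = $5,098 + $3,424 + $2,100 = $10,622
Ending inventory: 159 @ $6 + 178 @ $1 = $1,132
Check: goods available $11,754 = COGS $10,622 + ending $1,132

COGS = $10,622; ending inventory = $1,132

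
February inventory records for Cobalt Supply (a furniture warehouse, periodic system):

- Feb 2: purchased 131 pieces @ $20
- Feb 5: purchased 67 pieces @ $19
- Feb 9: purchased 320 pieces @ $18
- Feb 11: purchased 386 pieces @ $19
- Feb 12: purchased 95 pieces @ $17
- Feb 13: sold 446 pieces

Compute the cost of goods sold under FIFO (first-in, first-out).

COGS = $8,357

Feb 13, 446 sold [FIFO — oldest first]: 131 @ $20 + 67 @ $19 + 248 @ $18 = $8,357
Ending inventory: 72 @ $18 + 386 @ $19 + 95 @ $17 = $10,245
Check: goods available $18,602 = COGS $8,357 + ending $10,245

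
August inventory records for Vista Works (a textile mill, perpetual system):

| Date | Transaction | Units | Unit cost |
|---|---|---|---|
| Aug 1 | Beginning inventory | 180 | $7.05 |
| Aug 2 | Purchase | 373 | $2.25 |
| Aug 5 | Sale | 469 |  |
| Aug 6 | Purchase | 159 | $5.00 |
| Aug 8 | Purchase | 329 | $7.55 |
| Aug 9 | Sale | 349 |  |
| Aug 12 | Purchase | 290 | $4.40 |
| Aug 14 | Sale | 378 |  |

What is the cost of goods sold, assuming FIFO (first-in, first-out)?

Aug 5, 469 sold [FIFO — oldest first]: 180 @ $7.05 + 289 @ $2.25 = $1,919.25
Aug 9, 349 sold [FIFO — oldest first]: 84 @ $2.25 + 159 @ $5.00 + 106 @ $7.55 = $1,784.30
Aug 14, 378 sold [FIFO — oldest first]: 223 @ $7.55 + 155 @ $4.40 = $2,365.65
Total COGS = $1,919.25 + $1,784.30 + $2,365.65 = $6,069.20
Ending inventory: 135 @ $4.40 = $594.00

COGS = $6,069.20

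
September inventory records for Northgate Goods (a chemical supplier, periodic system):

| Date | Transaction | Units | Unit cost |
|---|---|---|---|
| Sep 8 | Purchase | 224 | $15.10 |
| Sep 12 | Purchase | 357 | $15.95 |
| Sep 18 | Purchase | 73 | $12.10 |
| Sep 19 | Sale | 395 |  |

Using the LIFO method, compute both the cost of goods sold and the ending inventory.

Sep 19, 395 sold [LIFO — newest first]: 73 @ $12.10 + 322 @ $15.95 = $6,019.20
Ending inventory: 224 @ $15.10 + 35 @ $15.95 = $3,940.65
Check: goods available $9,959.85 = COGS $6,019.20 + ending $3,940.65

COGS = $6,019.20; ending inventory = $3,940.65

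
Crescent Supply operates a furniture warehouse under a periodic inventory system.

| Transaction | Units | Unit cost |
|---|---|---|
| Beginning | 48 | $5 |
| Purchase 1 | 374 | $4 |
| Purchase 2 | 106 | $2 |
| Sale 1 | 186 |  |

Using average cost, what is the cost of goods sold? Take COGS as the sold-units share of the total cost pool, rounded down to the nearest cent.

Sale 1, sell 186: 186/528 × $1,948.00 → $686.22
Ending inventory (cost pool remaining) = $1,261.78
Check: goods available $1,948.00 = COGS $686.22 + ending $1,261.78

COGS = $686.22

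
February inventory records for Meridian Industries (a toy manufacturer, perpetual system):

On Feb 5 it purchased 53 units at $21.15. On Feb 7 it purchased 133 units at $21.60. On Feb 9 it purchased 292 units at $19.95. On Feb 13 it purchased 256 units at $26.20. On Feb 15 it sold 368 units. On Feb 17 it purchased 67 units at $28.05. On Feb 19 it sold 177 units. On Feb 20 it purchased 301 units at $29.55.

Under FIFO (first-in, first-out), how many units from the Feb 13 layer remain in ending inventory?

Feb 15, 368 sold [FIFO — oldest first]: 53 @ $21.15 + 133 @ $21.60 + 182 @ $19.95 = $7,624.65
Feb 19, 177 sold [FIFO — oldest first]: 110 @ $19.95 + 67 @ $26.20 = $3,949.90
Total COGS = $7,624.65 + $3,949.90 = $11,574.55
Ending inventory: 189 @ $26.20 + 67 @ $28.05 + 301 @ $29.55 = $15,725.70
Check: goods available $27,300.25 = COGS $11,574.55 + ending $15,725.70

189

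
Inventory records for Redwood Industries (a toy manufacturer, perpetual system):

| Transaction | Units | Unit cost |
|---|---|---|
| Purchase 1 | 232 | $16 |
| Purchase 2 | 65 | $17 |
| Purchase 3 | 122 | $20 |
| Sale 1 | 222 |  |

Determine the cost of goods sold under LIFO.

COGS = $4,105

Sale 1 (222) [LIFO — newest first]: 122 @ $20 + 65 @ $17 + 35 @ $16 = $4,105
Ending inventory: 197 @ $16 = $3,152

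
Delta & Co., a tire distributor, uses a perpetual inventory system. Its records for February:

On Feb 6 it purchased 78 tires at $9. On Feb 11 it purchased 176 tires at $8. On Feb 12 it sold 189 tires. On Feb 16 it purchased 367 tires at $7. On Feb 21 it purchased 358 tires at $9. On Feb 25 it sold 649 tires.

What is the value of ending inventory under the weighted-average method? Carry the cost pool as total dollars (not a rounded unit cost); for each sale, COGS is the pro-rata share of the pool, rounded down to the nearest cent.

After Feb 6: 78 on hand, pool $702.00 (≈ $9.0000 each)
After Feb 11: 254 on hand, pool $2,110.00 (≈ $8.3071 each)
Feb 12, sell 189: 189/254 × $2,110.00 → $1,570.03
After Feb 16: 432 on hand, pool $3,108.97 (≈ $7.1967 each)
After Feb 21: 790 on hand, pool $6,330.97 (≈ $8.0139 each)
Feb 25, sell 649: 649/790 × $6,330.97 → $5,201.01
Total COGS = $1,570.03 + $5,201.01 = $6,771.04
Ending inventory (cost pool remaining) = $1,129.96
Check: goods available $7,901.00 = COGS $6,771.04 + ending $1,129.96

Ending inventory = $1,129.96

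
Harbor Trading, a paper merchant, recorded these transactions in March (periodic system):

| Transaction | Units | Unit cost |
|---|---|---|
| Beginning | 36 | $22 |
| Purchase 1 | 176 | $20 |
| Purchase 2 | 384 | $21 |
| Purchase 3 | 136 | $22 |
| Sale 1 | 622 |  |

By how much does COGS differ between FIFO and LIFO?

FIFO COGS: 36 @ $22 + 176 @ $20 + 384 @ $21 + 26 @ $22 = $12,948
LIFO COGS: 136 @ $22 + 384 @ $21 + 102 @ $20 = $13,096
Difference = |$12,948 − $13,096| = $148

$148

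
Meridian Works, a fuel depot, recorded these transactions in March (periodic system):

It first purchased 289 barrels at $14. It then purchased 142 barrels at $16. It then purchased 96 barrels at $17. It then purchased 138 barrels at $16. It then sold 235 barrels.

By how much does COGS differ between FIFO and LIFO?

$566

FIFO COGS: 235 @ $14 = $3,290
LIFO COGS: 138 @ $16 + 96 @ $17 + 1 @ $16 = $3,856
Difference = |$3,290 − $3,856| = $566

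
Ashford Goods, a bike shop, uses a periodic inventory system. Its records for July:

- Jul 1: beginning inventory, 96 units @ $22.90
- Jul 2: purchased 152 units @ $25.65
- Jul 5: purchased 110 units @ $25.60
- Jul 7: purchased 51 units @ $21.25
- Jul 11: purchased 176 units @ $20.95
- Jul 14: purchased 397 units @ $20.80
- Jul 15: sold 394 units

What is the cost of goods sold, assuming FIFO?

COGS = $9,678.20

Jul 15, 394 sold [FIFO — oldest first]: 96 @ $22.90 + 152 @ $25.65 + 110 @ $25.60 + 36 @ $21.25 = $9,678.20
Ending inventory: 15 @ $21.25 + 176 @ $20.95 + 397 @ $20.80 = $12,263.55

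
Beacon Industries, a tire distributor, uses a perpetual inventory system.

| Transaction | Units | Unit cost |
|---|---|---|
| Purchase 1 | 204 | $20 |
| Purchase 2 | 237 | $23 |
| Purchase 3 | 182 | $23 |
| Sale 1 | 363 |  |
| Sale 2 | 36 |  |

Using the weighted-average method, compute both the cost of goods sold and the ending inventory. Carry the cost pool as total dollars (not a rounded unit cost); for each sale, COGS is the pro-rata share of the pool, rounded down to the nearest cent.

COGS = $8,785.03; ending inventory = $4,931.97

After Purchase 1: 204 on hand, pool $4,080.00 (≈ $20.0000 each)
After Purchase 2: 441 on hand, pool $9,531.00 (≈ $21.6122 each)
After Purchase 3: 623 on hand, pool $13,717.00 (≈ $22.0177 each)
Sale 1, sell 363: 363/623 × $13,717.00 → $7,992.40
Sale 2, sell 36: 36/260 × $5,724.60 → $792.63
Total COGS = $7,992.40 + $792.63 = $8,785.03
Ending inventory (cost pool remaining) = $4,931.97
Check: goods available $13,717.00 = COGS $8,785.03 + ending $4,931.97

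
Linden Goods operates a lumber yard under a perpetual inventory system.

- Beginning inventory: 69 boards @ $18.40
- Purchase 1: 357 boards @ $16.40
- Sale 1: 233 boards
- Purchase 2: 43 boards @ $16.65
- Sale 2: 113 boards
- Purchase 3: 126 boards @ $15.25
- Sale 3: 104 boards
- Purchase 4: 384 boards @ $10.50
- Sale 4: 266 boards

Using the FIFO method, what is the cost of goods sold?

COGS = $11,032.35

Sale 1 (233) [FIFO — oldest first]: 69 @ $18.40 + 164 @ $16.40 = $3,959.20
Sale 2 (113) [FIFO — oldest first]: 113 @ $16.40 = $1,853.20
Sale 3 (104) [FIFO — oldest first]: 80 @ $16.40 + 24 @ $16.65 = $1,711.60
Sale 4 (266) [FIFO — oldest first]: 19 @ $16.65 + 126 @ $15.25 + 121 @ $10.50 = $3,508.35
Total COGS = $3,959.20 + $1,853.20 + $1,711.60 + $3,508.35 = $11,032.35
Ending inventory: 263 @ $10.50 = $2,761.50
Check: goods available $13,793.85 = COGS $11,032.35 + ending $2,761.50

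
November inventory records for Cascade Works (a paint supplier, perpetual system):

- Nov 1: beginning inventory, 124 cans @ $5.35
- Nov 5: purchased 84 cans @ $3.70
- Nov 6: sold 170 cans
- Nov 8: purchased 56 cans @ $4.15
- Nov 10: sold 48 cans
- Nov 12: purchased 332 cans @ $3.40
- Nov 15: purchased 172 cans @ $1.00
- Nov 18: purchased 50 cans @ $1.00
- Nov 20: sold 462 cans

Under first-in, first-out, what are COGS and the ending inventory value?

Nov 6, 170 sold [FIFO — oldest first]: 124 @ $5.35 + 46 @ $3.70 = $833.60
Nov 10, 48 sold [FIFO — oldest first]: 38 @ $3.70 + 10 @ $4.15 = $182.10
Nov 20, 462 sold [FIFO — oldest first]: 46 @ $4.15 + 332 @ $3.40 + 84 @ $1.00 = $1,403.70
Total COGS = $833.60 + $182.10 + $1,403.70 = $2,419.40
Ending inventory: 88 @ $1.00 + 50 @ $1.00 = $138.00
Check: goods available $2,557.40 = COGS $2,419.40 + ending $138.00

COGS = $2,419.40; ending inventory = $138.00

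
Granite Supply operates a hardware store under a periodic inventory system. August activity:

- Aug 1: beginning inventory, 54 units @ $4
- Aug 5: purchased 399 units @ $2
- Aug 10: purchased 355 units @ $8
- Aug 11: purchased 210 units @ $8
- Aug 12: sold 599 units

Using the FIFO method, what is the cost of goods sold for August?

Aug 12, 599 sold [FIFO — oldest first]: 54 @ $4 + 399 @ $2 + 146 @ $8 = $2,182
Ending inventory: 209 @ $8 + 210 @ $8 = $3,352
Check: goods available $5,534 = COGS $2,182 + ending $3,352

COGS = $2,182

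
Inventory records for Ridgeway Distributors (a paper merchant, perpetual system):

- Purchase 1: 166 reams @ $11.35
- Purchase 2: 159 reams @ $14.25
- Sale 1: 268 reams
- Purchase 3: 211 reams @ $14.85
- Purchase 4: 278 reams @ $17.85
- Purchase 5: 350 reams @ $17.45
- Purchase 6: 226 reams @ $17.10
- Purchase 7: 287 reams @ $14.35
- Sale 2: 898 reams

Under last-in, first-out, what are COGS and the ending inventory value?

COGS = $18,218.20; ending inventory = $8,117.85

Sale 1 (268) [LIFO — newest first]: 159 @ $14.25 + 109 @ $11.35 = $3,502.90
Sale 2 (898) [LIFO — newest first]: 287 @ $14.35 + 226 @ $17.10 + 350 @ $17.45 + 35 @ $17.85 = $14,715.30
Total COGS = $3,502.90 + $14,715.30 = $18,218.20
Ending inventory: 57 @ $11.35 + 211 @ $14.85 + 243 @ $17.85 = $8,117.85
Check: goods available $26,336.05 = COGS $18,218.20 + ending $8,117.85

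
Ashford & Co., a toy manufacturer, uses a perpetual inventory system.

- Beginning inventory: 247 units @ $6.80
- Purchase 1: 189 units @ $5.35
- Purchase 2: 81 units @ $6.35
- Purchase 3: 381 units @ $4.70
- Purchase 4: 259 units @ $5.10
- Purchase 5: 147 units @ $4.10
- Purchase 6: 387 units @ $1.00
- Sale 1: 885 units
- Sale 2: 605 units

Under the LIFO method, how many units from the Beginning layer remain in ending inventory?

Sale 1 (885) [LIFO — newest first]: 387 @ $1.00 + 147 @ $4.10 + 259 @ $5.10 + 92 @ $4.70 = $2,743.00
Sale 2 (605) [LIFO — newest first]: 289 @ $4.70 + 81 @ $6.35 + 189 @ $5.35 + 46 @ $6.80 = $3,196.60
Total COGS = $2,743.00 + $3,196.60 = $5,939.60
Ending inventory: 201 @ $6.80 = $1,366.80
Check: goods available $7,306.40 = COGS $5,939.60 + ending $1,366.80

201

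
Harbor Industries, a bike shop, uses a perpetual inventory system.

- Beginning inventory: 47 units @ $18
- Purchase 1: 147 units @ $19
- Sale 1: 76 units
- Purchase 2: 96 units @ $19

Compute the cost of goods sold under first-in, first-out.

Sale 1 (76) [FIFO — oldest first]: 47 @ $18 + 29 @ $19 = $1,397
Ending inventory: 118 @ $19 + 96 @ $19 = $4,066

COGS = $1,397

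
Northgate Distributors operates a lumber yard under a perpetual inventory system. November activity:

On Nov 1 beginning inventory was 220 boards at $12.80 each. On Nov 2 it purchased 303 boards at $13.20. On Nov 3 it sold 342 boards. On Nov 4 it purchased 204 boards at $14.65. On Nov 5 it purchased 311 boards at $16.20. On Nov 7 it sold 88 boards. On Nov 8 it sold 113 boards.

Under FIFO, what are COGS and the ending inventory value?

Nov 3, 342 sold [FIFO — oldest first]: 220 @ $12.80 + 122 @ $13.20 = $4,426.40
Nov 7, 88 sold [FIFO — oldest first]: 88 @ $13.20 = $1,161.60
Nov 8, 113 sold [FIFO — oldest first]: 93 @ $13.20 + 20 @ $14.65 = $1,520.60
Total COGS = $4,426.40 + $1,161.60 + $1,520.60 = $7,108.60
Ending inventory: 184 @ $14.65 + 311 @ $16.20 = $7,733.80
Check: goods available $14,842.40 = COGS $7,108.60 + ending $7,733.80

COGS = $7,108.60; ending inventory = $7,733.80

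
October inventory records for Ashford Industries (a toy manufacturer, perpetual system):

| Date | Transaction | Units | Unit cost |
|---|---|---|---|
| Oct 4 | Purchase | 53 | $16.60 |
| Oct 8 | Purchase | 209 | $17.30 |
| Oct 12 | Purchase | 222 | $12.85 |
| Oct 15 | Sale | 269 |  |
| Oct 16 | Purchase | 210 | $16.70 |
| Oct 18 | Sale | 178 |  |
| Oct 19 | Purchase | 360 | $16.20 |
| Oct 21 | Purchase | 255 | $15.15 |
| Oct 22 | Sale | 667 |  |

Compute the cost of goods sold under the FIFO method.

Oct 15, 269 sold [FIFO — oldest first]: 53 @ $16.60 + 209 @ $17.30 + 7 @ $12.85 = $4,585.45
Oct 18, 178 sold [FIFO — oldest first]: 178 @ $12.85 = $2,287.30
Oct 22, 667 sold [FIFO — oldest first]: 37 @ $12.85 + 210 @ $16.70 + 360 @ $16.20 + 60 @ $15.15 = $10,723.45
Total COGS = $4,585.45 + $2,287.30 + $10,723.45 = $17,596.20
Ending inventory: 195 @ $15.15 = $2,954.25
Check: goods available $20,550.45 = COGS $17,596.20 + ending $2,954.25

COGS = $17,596.20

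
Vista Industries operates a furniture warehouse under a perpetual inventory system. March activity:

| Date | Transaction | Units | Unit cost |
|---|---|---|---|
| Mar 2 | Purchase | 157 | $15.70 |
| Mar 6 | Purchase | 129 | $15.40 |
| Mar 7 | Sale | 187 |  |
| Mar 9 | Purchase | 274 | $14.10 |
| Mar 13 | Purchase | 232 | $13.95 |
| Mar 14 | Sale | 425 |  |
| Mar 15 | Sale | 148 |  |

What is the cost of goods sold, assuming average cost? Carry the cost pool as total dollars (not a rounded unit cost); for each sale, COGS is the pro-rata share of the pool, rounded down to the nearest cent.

After Mar 2: 157 on hand, pool $2,464.90 (≈ $15.7000 each)
After Mar 6: 286 on hand, pool $4,451.50 (≈ $15.5647 each)
Mar 7, sell 187: 187/286 × $4,451.50 → $2,910.59
After Mar 9: 373 on hand, pool $5,404.31 (≈ $14.4888 each)
After Mar 13: 605 on hand, pool $8,640.71 (≈ $14.2822 each)
Mar 14, sell 425: 425/605 × $8,640.71 → $6,069.92
Mar 15, sell 148: 148/180 × $2,570.79 → $2,113.76
Total COGS = $2,910.59 + $6,069.92 + $2,113.76 = $11,094.27
Ending inventory (cost pool remaining) = $457.03
Check: goods available $11,551.30 = COGS $11,094.27 + ending $457.03

COGS = $11,094.27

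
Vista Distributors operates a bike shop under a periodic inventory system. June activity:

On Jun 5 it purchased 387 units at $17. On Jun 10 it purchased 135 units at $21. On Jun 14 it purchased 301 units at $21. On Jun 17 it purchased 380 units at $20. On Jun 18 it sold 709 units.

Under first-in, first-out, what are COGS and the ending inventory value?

COGS = $13,341; ending inventory = $9,994

Jun 18, 709 sold [FIFO — oldest first]: 387 @ $17 + 135 @ $21 + 187 @ $21 = $13,341
Ending inventory: 114 @ $21 + 380 @ $20 = $9,994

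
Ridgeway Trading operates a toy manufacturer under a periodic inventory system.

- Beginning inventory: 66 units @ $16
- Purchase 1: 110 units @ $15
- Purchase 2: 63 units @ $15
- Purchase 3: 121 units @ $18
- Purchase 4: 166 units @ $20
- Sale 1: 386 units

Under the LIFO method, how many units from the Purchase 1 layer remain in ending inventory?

Sale 1 (386) [LIFO — newest first]: 166 @ $20 + 121 @ $18 + 63 @ $15 + 36 @ $15 = $6,983
Ending inventory: 66 @ $16 + 74 @ $15 = $2,166

74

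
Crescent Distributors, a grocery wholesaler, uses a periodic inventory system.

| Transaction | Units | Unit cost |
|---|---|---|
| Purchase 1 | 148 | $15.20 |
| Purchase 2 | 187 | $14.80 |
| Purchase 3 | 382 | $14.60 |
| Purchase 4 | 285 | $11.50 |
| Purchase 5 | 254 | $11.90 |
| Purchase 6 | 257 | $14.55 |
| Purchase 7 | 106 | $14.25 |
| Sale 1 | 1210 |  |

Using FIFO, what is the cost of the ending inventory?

Sale 1 (1210) [FIFO — oldest first]: 148 @ $15.20 + 187 @ $14.80 + 382 @ $14.60 + 285 @ $11.50 + 208 @ $11.90 = $16,347.10
Ending inventory: 46 @ $11.90 + 257 @ $14.55 + 106 @ $14.25 = $5,797.25
Check: goods available $22,144.35 = COGS $16,347.10 + ending $5,797.25

Ending inventory = $5,797.25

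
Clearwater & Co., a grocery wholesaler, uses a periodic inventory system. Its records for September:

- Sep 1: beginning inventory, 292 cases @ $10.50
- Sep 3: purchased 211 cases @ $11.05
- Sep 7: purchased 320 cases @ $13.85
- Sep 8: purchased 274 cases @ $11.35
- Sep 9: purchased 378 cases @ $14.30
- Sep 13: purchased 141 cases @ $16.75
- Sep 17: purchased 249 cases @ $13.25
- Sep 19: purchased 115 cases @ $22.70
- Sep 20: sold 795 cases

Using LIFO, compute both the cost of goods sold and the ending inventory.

COGS = $12,418.50; ending inventory = $14,197.85

Sep 20, 795 sold [LIFO — newest first]: 115 @ $22.70 + 249 @ $13.25 + 141 @ $16.75 + 290 @ $14.30 = $12,418.50
Ending inventory: 292 @ $10.50 + 211 @ $11.05 + 320 @ $13.85 + 274 @ $11.35 + 88 @ $14.30 = $14,197.85
Check: goods available $26,616.35 = COGS $12,418.50 + ending $14,197.85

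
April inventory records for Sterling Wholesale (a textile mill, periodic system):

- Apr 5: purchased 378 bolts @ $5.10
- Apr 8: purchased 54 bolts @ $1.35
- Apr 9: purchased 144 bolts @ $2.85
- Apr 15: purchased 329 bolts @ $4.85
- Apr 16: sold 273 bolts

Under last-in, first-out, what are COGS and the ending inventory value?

COGS = $1,324.05; ending inventory = $2,682.70

Apr 16, 273 sold [LIFO — newest first]: 273 @ $4.85 = $1,324.05
Ending inventory: 378 @ $5.10 + 54 @ $1.35 + 144 @ $2.85 + 56 @ $4.85 = $2,682.70
Check: goods available $4,006.75 = COGS $1,324.05 + ending $2,682.70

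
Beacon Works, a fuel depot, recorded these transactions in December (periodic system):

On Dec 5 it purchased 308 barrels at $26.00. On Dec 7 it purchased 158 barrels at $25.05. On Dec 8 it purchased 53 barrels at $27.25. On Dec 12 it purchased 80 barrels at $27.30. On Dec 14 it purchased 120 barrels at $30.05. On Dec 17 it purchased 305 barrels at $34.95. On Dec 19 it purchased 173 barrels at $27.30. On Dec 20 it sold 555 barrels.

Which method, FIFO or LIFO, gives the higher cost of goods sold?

LIFO

FIFO COGS: 308 @ $26.00 + 158 @ $25.05 + 53 @ $27.25 + 36 @ $27.30 = $14,392.95
LIFO COGS: 173 @ $27.30 + 305 @ $34.95 + 77 @ $30.05 = $17,696.50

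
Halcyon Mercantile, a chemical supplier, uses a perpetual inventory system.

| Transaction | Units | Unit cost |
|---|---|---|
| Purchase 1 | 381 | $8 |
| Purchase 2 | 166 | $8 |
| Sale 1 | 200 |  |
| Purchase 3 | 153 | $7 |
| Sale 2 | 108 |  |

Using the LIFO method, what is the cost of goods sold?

Sale 1 (200) [LIFO — newest first]: 166 @ $8 + 34 @ $8 = $1,600
Sale 2 (108) [LIFO — newest first]: 108 @ $7 = $756
Total COGS = $1,600 + $756 = $2,356
Ending inventory: 347 @ $8 + 45 @ $7 = $3,091

COGS = $2,356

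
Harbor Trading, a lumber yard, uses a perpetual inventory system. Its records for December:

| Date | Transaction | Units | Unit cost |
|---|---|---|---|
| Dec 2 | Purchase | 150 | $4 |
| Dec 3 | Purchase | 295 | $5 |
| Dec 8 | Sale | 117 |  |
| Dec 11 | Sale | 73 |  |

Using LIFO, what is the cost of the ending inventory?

Dec 8, 117 sold [LIFO — newest first]: 117 @ $5 = $585
Dec 11, 73 sold [LIFO — newest first]: 73 @ $5 = $365
Total COGS = $585 + $365 = $950
Ending inventory: 150 @ $4 + 105 @ $5 = $1,125

Ending inventory = $1,125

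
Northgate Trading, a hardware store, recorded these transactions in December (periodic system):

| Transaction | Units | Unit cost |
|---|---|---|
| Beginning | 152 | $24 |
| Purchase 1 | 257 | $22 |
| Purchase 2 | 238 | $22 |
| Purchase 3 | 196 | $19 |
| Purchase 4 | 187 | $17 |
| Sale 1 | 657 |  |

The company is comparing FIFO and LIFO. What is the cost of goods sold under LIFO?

FIFO COGS: 152 @ $24 + 257 @ $22 + 238 @ $22 + 10 @ $19 = $14,728
LIFO COGS: 187 @ $17 + 196 @ $19 + 238 @ $22 + 36 @ $22 = $12,931

COGS = $12,931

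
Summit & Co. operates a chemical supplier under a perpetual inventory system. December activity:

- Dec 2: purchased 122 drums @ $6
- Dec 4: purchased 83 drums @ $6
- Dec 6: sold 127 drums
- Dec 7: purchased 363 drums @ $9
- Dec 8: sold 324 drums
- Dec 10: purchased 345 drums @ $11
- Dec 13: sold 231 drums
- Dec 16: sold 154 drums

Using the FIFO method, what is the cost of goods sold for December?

Dec 6, 127 sold [FIFO — oldest first]: 122 @ $6 + 5 @ $6 = $762
Dec 8, 324 sold [FIFO — oldest first]: 78 @ $6 + 246 @ $9 = $2,682
Dec 13, 231 sold [FIFO — oldest first]: 117 @ $9 + 114 @ $11 = $2,307
Dec 16, 154 sold [FIFO — oldest first]: 154 @ $11 = $1,694
Total COGS = $762 + $2,682 + $2,307 + $1,694 = $7,445
Ending inventory: 77 @ $11 = $847

COGS = $7,445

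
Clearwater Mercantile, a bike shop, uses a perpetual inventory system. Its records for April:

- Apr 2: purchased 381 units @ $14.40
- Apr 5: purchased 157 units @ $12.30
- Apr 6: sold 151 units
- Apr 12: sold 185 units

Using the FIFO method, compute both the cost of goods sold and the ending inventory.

COGS = $4,838.40; ending inventory = $2,579.10

Apr 6, 151 sold [FIFO — oldest first]: 151 @ $14.40 = $2,174.40
Apr 12, 185 sold [FIFO — oldest first]: 185 @ $14.40 = $2,664.00
Total COGS = $2,174.40 + $2,664.00 = $4,838.40
Ending inventory: 45 @ $14.40 + 157 @ $12.30 = $2,579.10
Check: goods available $7,417.50 = COGS $4,838.40 + ending $2,579.10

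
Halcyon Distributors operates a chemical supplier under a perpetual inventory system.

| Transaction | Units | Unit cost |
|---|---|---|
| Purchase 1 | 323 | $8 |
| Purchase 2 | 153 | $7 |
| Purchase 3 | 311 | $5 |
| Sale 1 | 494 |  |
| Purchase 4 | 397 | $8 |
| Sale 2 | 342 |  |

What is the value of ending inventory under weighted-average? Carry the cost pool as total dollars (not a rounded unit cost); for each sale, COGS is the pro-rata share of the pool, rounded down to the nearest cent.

Ending inventory = $2,580.09

After Purchase 1: 323 on hand, pool $2,584.00 (≈ $8.0000 each)
After Purchase 2: 476 on hand, pool $3,655.00 (≈ $7.6786 each)
After Purchase 3: 787 on hand, pool $5,210.00 (≈ $6.6201 each)
Sale 1, sell 494: 494/787 × $5,210.00 → $3,270.31
After Purchase 4: 690 on hand, pool $5,115.69 (≈ $7.4140 each)
Sale 2, sell 342: 342/690 × $5,115.69 → $2,535.60
Total COGS = $3,270.31 + $2,535.60 = $5,805.91
Ending inventory (cost pool remaining) = $2,580.09
Check: goods available $8,386.00 = COGS $5,805.91 + ending $2,580.09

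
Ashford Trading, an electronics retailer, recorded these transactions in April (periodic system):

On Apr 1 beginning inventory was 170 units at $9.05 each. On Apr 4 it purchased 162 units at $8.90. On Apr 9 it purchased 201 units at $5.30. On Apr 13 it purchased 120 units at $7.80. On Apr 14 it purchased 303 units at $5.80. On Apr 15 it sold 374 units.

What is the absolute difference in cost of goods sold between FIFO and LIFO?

FIFO COGS: 170 @ $9.05 + 162 @ $8.90 + 42 @ $5.30 = $3,202.90
LIFO COGS: 303 @ $5.80 + 71 @ $7.80 = $2,311.20
Difference = |$3,202.90 − $2,311.20| = $891.70

$891.70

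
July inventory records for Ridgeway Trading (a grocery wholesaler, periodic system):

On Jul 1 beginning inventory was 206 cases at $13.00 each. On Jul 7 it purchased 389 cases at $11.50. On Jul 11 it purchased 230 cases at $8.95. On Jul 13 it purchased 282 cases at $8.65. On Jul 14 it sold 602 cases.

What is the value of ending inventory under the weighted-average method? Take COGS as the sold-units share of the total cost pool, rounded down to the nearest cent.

Jul 14, sell 602: 602/1107 × $11,649.30 → $6,335.03
Ending inventory (cost pool remaining) = $5,314.27
Check: goods available $11,649.30 = COGS $6,335.03 + ending $5,314.27

Ending inventory = $5,314.27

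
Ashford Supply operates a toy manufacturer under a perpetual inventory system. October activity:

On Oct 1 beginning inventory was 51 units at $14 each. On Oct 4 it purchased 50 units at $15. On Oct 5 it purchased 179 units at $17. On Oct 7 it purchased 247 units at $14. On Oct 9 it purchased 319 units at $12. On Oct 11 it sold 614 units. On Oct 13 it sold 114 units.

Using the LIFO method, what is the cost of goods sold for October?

Oct 11, 614 sold [LIFO — newest first]: 319 @ $12 + 247 @ $14 + 48 @ $17 = $8,102
Oct 13, 114 sold [LIFO — newest first]: 114 @ $17 = $1,938
Total COGS = $8,102 + $1,938 = $10,040
Ending inventory: 51 @ $14 + 50 @ $15 + 17 @ $17 = $1,753
Check: goods available $11,793 = COGS $10,040 + ending $1,753

COGS = $10,040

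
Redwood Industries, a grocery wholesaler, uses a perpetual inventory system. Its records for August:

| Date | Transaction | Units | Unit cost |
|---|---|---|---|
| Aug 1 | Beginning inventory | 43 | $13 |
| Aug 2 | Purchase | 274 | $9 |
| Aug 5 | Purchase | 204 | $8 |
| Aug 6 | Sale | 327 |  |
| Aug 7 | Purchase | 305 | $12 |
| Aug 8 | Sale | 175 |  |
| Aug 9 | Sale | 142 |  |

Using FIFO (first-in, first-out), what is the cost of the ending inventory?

Aug 6, 327 sold [FIFO — oldest first]: 43 @ $13 + 274 @ $9 + 10 @ $8 = $3,105
Aug 8, 175 sold [FIFO — oldest first]: 175 @ $8 = $1,400
Aug 9, 142 sold [FIFO — oldest first]: 19 @ $8 + 123 @ $12 = $1,628
Total COGS = $3,105 + $1,400 + $1,628 = $6,133
Ending inventory: 182 @ $12 = $2,184
Check: goods available $8,317 = COGS $6,133 + ending $2,184

Ending inventory = $2,184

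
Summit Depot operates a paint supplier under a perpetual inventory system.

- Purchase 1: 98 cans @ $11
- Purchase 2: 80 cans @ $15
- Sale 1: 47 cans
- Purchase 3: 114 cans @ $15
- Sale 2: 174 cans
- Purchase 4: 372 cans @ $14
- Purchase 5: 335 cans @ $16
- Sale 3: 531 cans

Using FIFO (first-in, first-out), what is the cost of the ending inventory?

Ending inventory = $3,952

Sale 1 (47) [FIFO — oldest first]: 47 @ $11 = $517
Sale 2 (174) [FIFO — oldest first]: 51 @ $11 + 80 @ $15 + 43 @ $15 = $2,406
Sale 3 (531) [FIFO — oldest first]: 71 @ $15 + 372 @ $14 + 88 @ $16 = $7,681
Total COGS = $517 + $2,406 + $7,681 = $10,604
Ending inventory: 247 @ $16 = $3,952
Check: goods available $14,556 = COGS $10,604 + ending $3,952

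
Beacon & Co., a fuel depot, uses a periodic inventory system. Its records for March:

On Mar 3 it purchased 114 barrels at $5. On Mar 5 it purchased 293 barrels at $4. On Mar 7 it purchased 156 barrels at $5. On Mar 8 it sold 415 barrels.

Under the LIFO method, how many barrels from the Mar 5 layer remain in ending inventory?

34

Mar 8, 415 sold [LIFO — newest first]: 156 @ $5 + 259 @ $4 = $1,816
Ending inventory: 114 @ $5 + 34 @ $4 = $706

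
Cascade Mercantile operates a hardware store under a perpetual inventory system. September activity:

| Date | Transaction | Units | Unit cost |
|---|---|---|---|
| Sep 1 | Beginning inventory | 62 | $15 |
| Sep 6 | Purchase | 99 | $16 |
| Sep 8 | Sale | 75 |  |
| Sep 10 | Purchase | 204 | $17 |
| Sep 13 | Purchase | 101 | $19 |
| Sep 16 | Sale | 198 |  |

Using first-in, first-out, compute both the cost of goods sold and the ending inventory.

Sep 8, 75 sold [FIFO — oldest first]: 62 @ $15 + 13 @ $16 = $1,138
Sep 16, 198 sold [FIFO — oldest first]: 86 @ $16 + 112 @ $17 = $3,280
Total COGS = $1,138 + $3,280 = $4,418
Ending inventory: 92 @ $17 + 101 @ $19 = $3,483

COGS = $4,418; ending inventory = $3,483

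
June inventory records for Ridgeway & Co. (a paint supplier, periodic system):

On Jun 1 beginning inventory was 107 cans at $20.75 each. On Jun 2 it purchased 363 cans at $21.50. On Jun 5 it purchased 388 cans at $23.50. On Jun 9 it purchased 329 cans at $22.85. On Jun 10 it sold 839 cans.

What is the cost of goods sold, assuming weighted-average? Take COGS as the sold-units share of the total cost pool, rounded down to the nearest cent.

Jun 10, sell 839: 839/1187 × $26,660.40 → $18,844.20
Ending inventory (cost pool remaining) = $7,816.20
Check: goods available $26,660.40 = COGS $18,844.20 + ending $7,816.20

COGS = $18,844.20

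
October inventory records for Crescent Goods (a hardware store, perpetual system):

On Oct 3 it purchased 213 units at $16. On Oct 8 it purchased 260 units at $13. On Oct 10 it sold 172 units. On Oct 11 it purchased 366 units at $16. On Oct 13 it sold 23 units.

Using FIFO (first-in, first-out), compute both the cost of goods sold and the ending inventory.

Oct 10, 172 sold [FIFO — oldest first]: 172 @ $16 = $2,752
Oct 13, 23 sold [FIFO — oldest first]: 23 @ $16 = $368
Total COGS = $2,752 + $368 = $3,120
Ending inventory: 18 @ $16 + 260 @ $13 + 366 @ $16 = $9,524

COGS = $3,120; ending inventory = $9,524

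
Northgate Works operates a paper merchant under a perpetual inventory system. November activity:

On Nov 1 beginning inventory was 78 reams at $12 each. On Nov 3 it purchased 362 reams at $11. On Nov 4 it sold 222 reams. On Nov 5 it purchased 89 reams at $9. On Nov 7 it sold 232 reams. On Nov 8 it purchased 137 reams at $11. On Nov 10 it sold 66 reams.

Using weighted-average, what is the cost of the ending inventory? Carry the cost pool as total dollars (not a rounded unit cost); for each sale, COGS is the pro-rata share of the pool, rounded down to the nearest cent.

Ending inventory = $1,582.56

After Nov 1: 78 on hand, pool $936.00 (≈ $12.0000 each)
After Nov 3: 440 on hand, pool $4,918.00 (≈ $11.1773 each)
Nov 4, sell 222: 222/440 × $4,918.00 → $2,481.35
After Nov 5: 307 on hand, pool $3,237.65 (≈ $10.5461 each)
Nov 7, sell 232: 232/307 × $3,237.65 → $2,446.69
After Nov 8: 212 on hand, pool $2,297.96 (≈ $10.8394 each)
Nov 10, sell 66: 66/212 × $2,297.96 → $715.40
Total COGS = $2,481.35 + $2,446.69 + $715.40 = $5,643.44
Ending inventory (cost pool remaining) = $1,582.56
Check: goods available $7,226.00 = COGS $5,643.44 + ending $1,582.56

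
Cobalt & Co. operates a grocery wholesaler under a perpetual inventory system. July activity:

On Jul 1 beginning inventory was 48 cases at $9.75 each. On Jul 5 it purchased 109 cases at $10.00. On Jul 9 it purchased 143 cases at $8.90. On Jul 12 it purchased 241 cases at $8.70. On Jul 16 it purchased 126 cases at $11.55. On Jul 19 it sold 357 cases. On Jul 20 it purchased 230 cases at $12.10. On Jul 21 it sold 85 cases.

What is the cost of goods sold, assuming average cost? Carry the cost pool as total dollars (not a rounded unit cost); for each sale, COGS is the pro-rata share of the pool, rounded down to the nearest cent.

After Jul 1: 48 on hand, pool $468.00 (≈ $9.7500 each)
After Jul 5: 157 on hand, pool $1,558.00 (≈ $9.9236 each)
After Jul 9: 300 on hand, pool $2,830.70 (≈ $9.4357 each)
After Jul 12: 541 on hand, pool $4,927.40 (≈ $9.1079 each)
After Jul 16: 667 on hand, pool $6,382.70 (≈ $9.5693 each)
Jul 19, sell 357: 357/667 × $6,382.70 → $3,416.22
After Jul 20: 540 on hand, pool $5,749.48 (≈ $10.6472 each)
Jul 21, sell 85: 85/540 × $5,749.48 → $905.01
Total COGS = $3,416.22 + $905.01 = $4,321.23
Ending inventory (cost pool remaining) = $4,844.47

COGS = $4,321.23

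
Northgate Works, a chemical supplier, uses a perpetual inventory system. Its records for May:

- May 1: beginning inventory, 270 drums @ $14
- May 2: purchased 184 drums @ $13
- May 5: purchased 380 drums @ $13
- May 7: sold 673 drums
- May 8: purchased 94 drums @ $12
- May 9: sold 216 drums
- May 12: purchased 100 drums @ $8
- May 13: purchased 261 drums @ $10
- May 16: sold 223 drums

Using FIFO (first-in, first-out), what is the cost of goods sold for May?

COGS = $13,880

May 7, 673 sold [FIFO — oldest first]: 270 @ $14 + 184 @ $13 + 219 @ $13 = $9,019
May 9, 216 sold [FIFO — oldest first]: 161 @ $13 + 55 @ $12 = $2,753
May 16, 223 sold [FIFO — oldest first]: 39 @ $12 + 100 @ $8 + 84 @ $10 = $2,108
Total COGS = $9,019 + $2,753 + $2,108 = $13,880
Ending inventory: 177 @ $10 = $1,770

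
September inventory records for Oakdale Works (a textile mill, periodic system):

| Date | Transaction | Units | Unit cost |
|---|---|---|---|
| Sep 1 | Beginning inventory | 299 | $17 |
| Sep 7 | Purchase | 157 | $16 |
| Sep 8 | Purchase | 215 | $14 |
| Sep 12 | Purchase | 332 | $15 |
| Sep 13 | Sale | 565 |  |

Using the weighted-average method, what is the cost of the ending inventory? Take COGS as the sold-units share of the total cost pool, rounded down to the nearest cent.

Ending inventory = $6,805.82

Sep 13, sell 565: 565/1003 × $15,585.00 → $8,779.18
Ending inventory (cost pool remaining) = $6,805.82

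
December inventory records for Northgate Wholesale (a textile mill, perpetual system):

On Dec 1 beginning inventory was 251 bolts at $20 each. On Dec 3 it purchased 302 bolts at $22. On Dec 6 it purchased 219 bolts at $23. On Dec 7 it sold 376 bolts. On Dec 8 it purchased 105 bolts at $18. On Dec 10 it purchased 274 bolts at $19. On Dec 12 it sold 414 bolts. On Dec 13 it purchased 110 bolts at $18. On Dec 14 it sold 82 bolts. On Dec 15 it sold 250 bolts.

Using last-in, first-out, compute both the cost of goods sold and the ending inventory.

COGS = $22,997; ending inventory = $2,780

Dec 7, 376 sold [LIFO — newest first]: 219 @ $23 + 157 @ $22 = $8,491
Dec 12, 414 sold [LIFO — newest first]: 274 @ $19 + 105 @ $18 + 35 @ $22 = $7,866
Dec 14, 82 sold [LIFO — newest first]: 82 @ $18 = $1,476
Dec 15, 250 sold [LIFO — newest first]: 28 @ $18 + 110 @ $22 + 112 @ $20 = $5,164
Total COGS = $8,491 + $7,866 + $1,476 + $5,164 = $22,997
Ending inventory: 139 @ $20 = $2,780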